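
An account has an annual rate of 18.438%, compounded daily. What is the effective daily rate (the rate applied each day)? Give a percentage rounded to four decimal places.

0.0505%

With a nominal annual rate compounded daily, the periodic rate is the nominal rate divided by 365.
i = 0.18438 / 365 = 0.0005052 = 0.0505%.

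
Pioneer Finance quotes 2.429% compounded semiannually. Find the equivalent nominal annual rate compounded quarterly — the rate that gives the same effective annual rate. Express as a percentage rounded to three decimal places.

2.422%

EAR = (1 + 0.02429/2)^2 − 1 = 0.024438.
Solve (1 + r/4)^4 = 1.024438: r/4 = 1.024438^(1/4) − 1 = 0.006054, so r = 0.024217 = 2.422%.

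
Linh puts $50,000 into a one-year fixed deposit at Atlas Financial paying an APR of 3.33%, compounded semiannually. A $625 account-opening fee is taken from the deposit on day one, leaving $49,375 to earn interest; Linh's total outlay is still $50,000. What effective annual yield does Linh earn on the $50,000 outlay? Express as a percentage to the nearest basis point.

2.07%

Value after one year: 49,375 × (1 + 0.0333/2)^2 = 49,375 × 1.033577 = $51,032.88.
Effective yield on the $50,000 outlay: 51,032.88 / 50,000 − 1 = 0.020658 = 2.07%.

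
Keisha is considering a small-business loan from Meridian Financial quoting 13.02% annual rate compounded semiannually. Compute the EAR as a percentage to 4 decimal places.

13.4438%

EAR = (1 + 0.1302/2)^2 − 1.
= 1.134438 − 1 = 13.4438%.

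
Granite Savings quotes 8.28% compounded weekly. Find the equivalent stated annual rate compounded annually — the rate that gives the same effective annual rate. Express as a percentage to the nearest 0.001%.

EAR = (1 + 0.0828/52)^52 − 1 = 0.086253.
Compounded annually, the equivalent nominal rate is the EAR itself: 8.625%.

8.625%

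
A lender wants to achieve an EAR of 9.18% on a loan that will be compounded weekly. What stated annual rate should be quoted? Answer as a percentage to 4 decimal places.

(1 + r/52)^52 − 1 = 0.0918, so 1 + r/52 = 1.0918^(1/52).
r/52 = 0.001690, so r = 0.087902 = 8.7902%.

8.7902%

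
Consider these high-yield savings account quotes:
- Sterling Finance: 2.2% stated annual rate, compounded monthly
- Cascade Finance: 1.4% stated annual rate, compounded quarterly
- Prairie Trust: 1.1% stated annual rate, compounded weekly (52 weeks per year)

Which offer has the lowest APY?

Sterling Finance: (1 + 0.022/12)^12 − 1 = 2.222%
Cascade Finance: (1 + 0.014/4)^4 − 1 = 1.407%
Prairie Trust: (1 + 0.011/52)^52 − 1 = 1.106%
The lowest effective annual rate is Prairie Trust at 1.106%.

Prairie Trust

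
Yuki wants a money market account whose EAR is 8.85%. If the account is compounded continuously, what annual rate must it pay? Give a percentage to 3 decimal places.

Continuous: nominal r satisfies e^r − 1 = 0.0885.
r = ln(1 + 0.0885) = ln(1.0885) = 0.084801 = 8.480%.

8.480%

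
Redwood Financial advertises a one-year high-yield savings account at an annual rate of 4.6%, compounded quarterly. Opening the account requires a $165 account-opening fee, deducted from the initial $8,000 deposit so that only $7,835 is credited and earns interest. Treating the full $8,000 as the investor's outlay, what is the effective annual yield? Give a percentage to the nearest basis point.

2.52%

Value after one year: 7,835 × (1 + 0.046/4)^4 = 7,835 × 1.046800 = $8,201.67.
Effective yield on the $8,000 outlay: 8,201.67 / 8,000 − 1 = 0.025209 = 2.52%.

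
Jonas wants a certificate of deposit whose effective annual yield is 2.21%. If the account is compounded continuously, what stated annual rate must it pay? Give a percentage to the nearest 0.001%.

2.186%

Continuous: nominal r satisfies e^r − 1 = 0.0221.
r = ln(1 + 0.0221) = ln(1.0221) = 0.021859 = 2.186%.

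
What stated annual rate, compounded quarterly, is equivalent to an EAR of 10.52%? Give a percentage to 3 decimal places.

10.129%

(1 + r/4)^4 − 1 = 0.1052, so 1 + r/4 = 1.1052^(1/4).
r/4 = 0.025322, so r = 0.101287 = 10.129%.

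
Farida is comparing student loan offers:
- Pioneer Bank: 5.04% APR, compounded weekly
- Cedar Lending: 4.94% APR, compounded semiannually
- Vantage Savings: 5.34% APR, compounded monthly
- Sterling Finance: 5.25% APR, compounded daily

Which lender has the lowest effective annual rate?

Pioneer Bank: (1 + 0.0504/52)^52 − 1 = 5.167%
Cedar Lending: (1 + 0.0494/2)^2 − 1 = 5.001%
Vantage Savings: (1 + 0.0534/12)^12 − 1 = 5.473%
Sterling Finance: (1 + 0.0525/365)^365 − 1 = 5.390%
The lowest effective annual rate is Cedar Lending at 5.001%.

Cedar Lending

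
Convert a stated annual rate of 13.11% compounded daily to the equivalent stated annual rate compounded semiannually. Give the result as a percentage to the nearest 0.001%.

13.547%

EAR = (1 + 0.1311/365)^365 − 1 = 0.140055.
Solve (1 + r/2)^2 = 1.140055: r/2 = 1.140055^(1/2) − 1 = 0.067734, so r = 0.135467 = 13.547%.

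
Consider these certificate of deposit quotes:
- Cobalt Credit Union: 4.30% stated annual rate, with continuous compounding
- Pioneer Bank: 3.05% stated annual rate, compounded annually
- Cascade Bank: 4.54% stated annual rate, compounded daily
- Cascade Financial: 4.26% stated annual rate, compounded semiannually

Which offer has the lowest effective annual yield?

Cobalt Credit Union: e^0.0430 − 1 = 4.394%
Pioneer Bank: compounded annually, EAR = 3.050%
Cascade Bank: (1 + 0.0454/365)^365 − 1 = 4.644%
Cascade Financial: (1 + 0.0426/2)^2 − 1 = 4.305%
The lowest effective annual rate is Pioneer Bank at 3.050%.

Pioneer Bank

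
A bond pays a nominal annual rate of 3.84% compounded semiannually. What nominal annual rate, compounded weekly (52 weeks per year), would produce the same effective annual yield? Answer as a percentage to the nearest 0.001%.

EAR = (1 + 0.0384/2)^2 − 1 = 0.038769.
Solve (1 + r/52)^52 = 1.038769: r/52 = 1.038769^(1/52) − 1 = 0.000732, so r = 0.038050 = 3.805%.

3.805%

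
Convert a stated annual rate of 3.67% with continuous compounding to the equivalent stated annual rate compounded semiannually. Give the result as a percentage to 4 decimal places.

EAR under continuous compounding: e^0.0367 − 1 = 0.037382.
Solve (1 + r/2)^2 = 1.037382: r/2 = 1.037382^(1/2) − 1 = 0.018519, so r = 0.037039 = 3.7039%.

3.7039%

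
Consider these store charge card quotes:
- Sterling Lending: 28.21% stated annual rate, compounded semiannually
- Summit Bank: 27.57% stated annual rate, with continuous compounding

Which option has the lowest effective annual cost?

Sterling Lending

Sterling Lending: (1 + 0.2821/2)^2 − 1 = 30.200%
Summit Bank: e^0.2757 − 1 = 31.745%
The lowest effective annual rate is Sterling Lending at 30.200%.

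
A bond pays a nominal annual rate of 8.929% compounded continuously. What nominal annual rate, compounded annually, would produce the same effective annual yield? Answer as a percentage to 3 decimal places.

EAR under continuous compounding: e^0.08929 − 1 = 0.093398.
Compounded annually, the equivalent nominal rate is the EAR itself: 9.340%.

9.340%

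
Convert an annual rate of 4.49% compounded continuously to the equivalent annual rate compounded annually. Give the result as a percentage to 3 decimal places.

4.592%

EAR under continuous compounding: e^0.0449 − 1 = 0.045923.
Compounded annually, the equivalent nominal rate is the EAR itself: 4.592%.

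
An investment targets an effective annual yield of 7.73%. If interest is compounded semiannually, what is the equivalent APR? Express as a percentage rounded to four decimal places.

7.5861%

(1 + r/2)^2 − 1 = 0.0773, so 1 + r/2 = 1.0773^(1/2).
r/2 = 0.037931, so r = 0.075861 = 7.5861%.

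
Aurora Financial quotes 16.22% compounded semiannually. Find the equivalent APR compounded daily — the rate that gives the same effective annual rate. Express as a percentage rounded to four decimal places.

15.5991%

EAR = (1 + 0.1622/2)^2 − 1 = 0.168777.
Solve (1 + r/365)^365 = 1.168777: r/365 = 1.168777^(1/365) − 1 = 0.000427, so r = 0.155991 = 15.5991%.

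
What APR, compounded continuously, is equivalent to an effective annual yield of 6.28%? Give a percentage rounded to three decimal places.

6.091%

Continuous: nominal r satisfies e^r − 1 = 0.0628.
r = ln(1 + 0.0628) = ln(1.0628) = 0.060907 = 6.091%.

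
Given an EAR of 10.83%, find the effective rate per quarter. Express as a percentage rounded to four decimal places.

2.6040%

The per-quarter rate i satisfies (1 + i)^4 = 1 + 0.1083.
i = 1.1083^(1/4) − 1 = 0.0260401 = 2.6040%.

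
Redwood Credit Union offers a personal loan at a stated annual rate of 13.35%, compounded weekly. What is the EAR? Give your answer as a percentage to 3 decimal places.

14.263%

EAR = (1 + 0.1335/52)^52 − 1.
= 1.142626 − 1 = 14.263%.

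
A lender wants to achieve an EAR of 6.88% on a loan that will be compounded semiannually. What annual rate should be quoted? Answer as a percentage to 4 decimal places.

(1 + r/2)^2 − 1 = 0.0688, so 1 + r/2 = 1.0688^(1/2).
r/2 = 0.033828, so r = 0.067656 = 6.7656%.

6.7656%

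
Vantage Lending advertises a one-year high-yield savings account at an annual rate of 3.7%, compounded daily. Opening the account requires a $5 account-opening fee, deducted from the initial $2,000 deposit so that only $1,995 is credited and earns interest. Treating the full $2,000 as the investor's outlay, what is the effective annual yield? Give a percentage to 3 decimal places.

Value after one year: 1,995 × (1 + 0.037/365)^365 = 1,995 × 1.037691 = $2,070.19.
Effective yield on the $2,000 outlay: 2,070.19 / 2,000 − 1 = 0.035097 = 3.510%.

3.510%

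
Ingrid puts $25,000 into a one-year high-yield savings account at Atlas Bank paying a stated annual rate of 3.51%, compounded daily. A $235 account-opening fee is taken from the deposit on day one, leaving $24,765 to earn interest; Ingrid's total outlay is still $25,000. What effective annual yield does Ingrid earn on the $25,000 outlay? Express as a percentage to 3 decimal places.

Value after one year: 24,765 × (1 + 0.0351/365)^365 = 24,765 × 1.035722 = $25,649.64.
Effective yield on the $25,000 outlay: 25,649.64 / 25,000 − 1 = 0.025986 = 2.599%.

2.599%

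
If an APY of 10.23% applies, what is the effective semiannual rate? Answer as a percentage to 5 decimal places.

4.99048%

The per-half-year rate i satisfies (1 + i)^2 = 1 + 0.1023.
i = 1.1023^(1/2) − 1 = 0.0499048 = 4.99048%.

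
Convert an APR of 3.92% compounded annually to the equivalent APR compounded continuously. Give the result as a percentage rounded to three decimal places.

3.845%

Compounded annually, EAR = nominal = 0.039200.
Equivalent continuous rate: r = ln(1 + 0.039200) = 0.038451 = 3.845%.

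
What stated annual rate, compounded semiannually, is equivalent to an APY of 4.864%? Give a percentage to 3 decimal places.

(1 + r/2)^2 − 1 = 0.04864, so 1 + r/2 = 1.04864^(1/2).
r/2 = 0.024031, so r = 0.048062 = 4.806%.

4.806%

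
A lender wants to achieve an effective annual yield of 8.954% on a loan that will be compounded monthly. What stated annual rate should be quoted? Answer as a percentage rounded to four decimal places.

(1 + r/12)^12 − 1 = 0.08954, so 1 + r/12 = 1.08954^(1/12).
r/12 = 0.007172, so r = 0.086063 = 8.6063%.

8.6063%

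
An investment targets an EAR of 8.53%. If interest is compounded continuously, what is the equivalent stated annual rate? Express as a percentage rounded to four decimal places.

8.1856%

Continuous: nominal r satisfies e^r − 1 = 0.0853.
r = ln(1 + 0.0853) = ln(1.0853) = 0.081856 = 8.1856%.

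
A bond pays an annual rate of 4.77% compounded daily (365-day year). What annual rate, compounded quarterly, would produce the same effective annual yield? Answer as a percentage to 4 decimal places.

EAR = (1 + 0.0477/365)^365 − 1 = 0.048853.
Solve (1 + r/4)^4 = 1.048853: r/4 = 1.048853^(1/4) − 1 = 0.011996, so r = 0.047982 = 4.7982%.

4.7982%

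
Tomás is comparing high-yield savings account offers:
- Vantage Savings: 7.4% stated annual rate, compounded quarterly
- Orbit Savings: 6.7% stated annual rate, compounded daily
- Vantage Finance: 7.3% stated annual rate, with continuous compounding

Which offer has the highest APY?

Vantage Savings

Vantage Savings: (1 + 0.074/4)^4 − 1 = 7.608%
Orbit Savings: (1 + 0.067/365)^365 − 1 = 6.929%
Vantage Finance: e^0.073 − 1 = 7.573%
The highest effective annual rate is Vantage Savings at 7.608%.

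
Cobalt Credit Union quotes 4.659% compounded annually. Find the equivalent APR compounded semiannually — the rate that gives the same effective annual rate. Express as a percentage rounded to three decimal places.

4.606%

Compounded annually, EAR = nominal = 0.046590.
Solve (1 + r/2)^2 = 1.046590: r/2 = 1.046590^(1/2) − 1 = 0.023030, so r = 0.046060 = 4.606%.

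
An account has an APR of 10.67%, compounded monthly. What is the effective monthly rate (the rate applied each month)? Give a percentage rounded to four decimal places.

0.8892%

With a nominal annual rate compounded monthly, the periodic rate is the nominal rate divided by 12.
i = 0.1067 / 12 = 0.0088917 = 0.8892%.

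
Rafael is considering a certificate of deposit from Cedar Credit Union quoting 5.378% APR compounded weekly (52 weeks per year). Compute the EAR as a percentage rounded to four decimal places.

EAR = (1 + 0.05378/52)^52 − 1.
= (1 + 0.001034)^52 − 1 = 1.055223 − 1 = 5.5223%.

5.5223%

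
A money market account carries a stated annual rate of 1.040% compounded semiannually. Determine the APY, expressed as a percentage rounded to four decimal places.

1.0427%

EAR = (1 + 0.01040/2)^2 − 1.
= 1.010427 − 1 = 1.0427%.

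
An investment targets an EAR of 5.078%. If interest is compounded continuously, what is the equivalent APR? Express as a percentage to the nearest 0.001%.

Continuous: nominal r satisfies e^r − 1 = 0.05078.
r = ln(1 + 0.05078) = ln(1.05078) = 0.049533 = 4.953%.

4.953%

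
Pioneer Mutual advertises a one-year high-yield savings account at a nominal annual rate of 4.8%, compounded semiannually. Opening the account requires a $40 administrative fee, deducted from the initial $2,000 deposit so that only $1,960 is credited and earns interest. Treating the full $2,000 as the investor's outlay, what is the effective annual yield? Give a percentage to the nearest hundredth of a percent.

Value after one year: 1,960 × (1 + 0.048/2)^2 = 1,960 × 1.048576 = $2,055.21.
Effective yield on the $2,000 outlay: 2,055.21 / 2,000 − 1 = 0.027604 = 2.76%.

2.76%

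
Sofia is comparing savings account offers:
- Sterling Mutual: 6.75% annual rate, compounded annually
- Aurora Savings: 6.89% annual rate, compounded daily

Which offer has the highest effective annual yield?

Aurora Savings

Sterling Mutual: compounded annually, EAR = 6.750%
Aurora Savings: (1 + 0.0689/365)^365 − 1 = 7.132%
The highest effective annual rate is Aurora Savings at 7.132%.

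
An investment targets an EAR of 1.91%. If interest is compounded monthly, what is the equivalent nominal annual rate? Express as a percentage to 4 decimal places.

1.8935%

(1 + r/12)^12 − 1 = 0.0191, so 1 + r/12 = 1.0191^(1/12).
r/12 = 0.001578, so r = 0.018935 = 1.8935%.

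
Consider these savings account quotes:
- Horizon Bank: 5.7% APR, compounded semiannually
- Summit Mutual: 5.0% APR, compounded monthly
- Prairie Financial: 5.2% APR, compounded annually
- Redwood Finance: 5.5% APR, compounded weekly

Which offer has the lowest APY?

Summit Mutual

Horizon Bank: (1 + 0.057/2)^2 − 1 = 5.781%
Summit Mutual: (1 + 0.050/12)^12 − 1 = 5.116%
Prairie Financial: compounded annually, EAR = 5.200%
Redwood Finance: (1 + 0.055/52)^52 − 1 = 5.651%
The lowest effective annual rate is Summit Mutual at 5.116%.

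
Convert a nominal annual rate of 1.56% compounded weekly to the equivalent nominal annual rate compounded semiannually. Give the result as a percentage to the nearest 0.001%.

1.566%

EAR = (1 + 0.0156/52)^52 − 1 = 0.015720.
Solve (1 + r/2)^2 = 1.015720: r/2 = 1.015720^(1/2) − 1 = 0.007829, so r = 0.015659 = 1.566%.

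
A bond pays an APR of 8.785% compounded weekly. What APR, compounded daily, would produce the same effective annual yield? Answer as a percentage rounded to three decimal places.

8.779%

EAR = (1 + 0.08785/52)^52 − 1 = 0.091743.
Solve (1 + r/365)^365 = 1.091743: r/365 = 1.091743^(1/365) − 1 = 0.000241, so r = 0.087786 = 8.779%.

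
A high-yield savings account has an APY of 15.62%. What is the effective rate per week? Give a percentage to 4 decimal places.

0.2795%

The per-week rate i satisfies (1 + i)^52 = 1 + 0.1562.
i = 1.1562^(1/52) − 1 = 0.0027950 = 0.2795%.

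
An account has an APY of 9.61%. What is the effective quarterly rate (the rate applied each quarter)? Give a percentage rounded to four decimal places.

2.3205%

The per-quarter rate i satisfies (1 + i)^4 = 1 + 0.0961.
i = 1.0961^(1/4) − 1 = 0.0232047 = 2.3205%.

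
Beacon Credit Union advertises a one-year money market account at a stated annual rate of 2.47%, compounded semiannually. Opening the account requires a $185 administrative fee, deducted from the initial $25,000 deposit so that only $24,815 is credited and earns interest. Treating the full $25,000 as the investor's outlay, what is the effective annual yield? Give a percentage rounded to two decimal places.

Value after one year: 24,815 × (1 + 0.0247/2)^2 = 24,815 × 1.024853 = $25,431.72.
Effective yield on the $25,000 outlay: 25,431.72 / 25,000 − 1 = 0.017269 = 1.73%.

1.73%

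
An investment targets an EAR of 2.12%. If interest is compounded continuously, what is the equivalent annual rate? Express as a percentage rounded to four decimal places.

2.0978%

Continuous: nominal r satisfies e^r − 1 = 0.0212.
r = ln(1 + 0.0212) = ln(1.0212) = 0.020978 = 2.0978%.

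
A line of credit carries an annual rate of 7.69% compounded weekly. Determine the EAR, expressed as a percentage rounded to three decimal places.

EAR = (1 + 0.0769/52)^52 − 1.
= (1 + 0.001479)^52 − 1 = 1.079873 − 1 = 7.987%.

7.987%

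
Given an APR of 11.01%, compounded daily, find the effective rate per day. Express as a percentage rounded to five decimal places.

0.03016%

With a nominal annual rate compounded daily, the periodic rate is the nominal rate divided by 365.
i = 0.1101 / 365 = 0.0003016 = 0.03016%.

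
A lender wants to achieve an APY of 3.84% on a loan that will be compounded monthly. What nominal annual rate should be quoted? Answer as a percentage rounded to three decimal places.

3.774%

(1 + r/12)^12 − 1 = 0.0384, so 1 + r/12 = 1.0384^(1/12).
r/12 = 0.003145, so r = 0.037740 = 3.774%.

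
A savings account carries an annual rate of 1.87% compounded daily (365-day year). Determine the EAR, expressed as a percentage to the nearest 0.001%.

1.888%

EAR = (1 + 0.0187/365)^365 − 1.
= 1.018875 − 1 = 1.888%.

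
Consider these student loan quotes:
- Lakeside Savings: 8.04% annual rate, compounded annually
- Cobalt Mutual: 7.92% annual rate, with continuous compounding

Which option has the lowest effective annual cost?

Lakeside Savings

Lakeside Savings: compounded annually, EAR = 8.040%
Cobalt Mutual: e^0.0792 − 1 = 8.242%
The lowest effective annual rate is Lakeside Savings at 8.040%.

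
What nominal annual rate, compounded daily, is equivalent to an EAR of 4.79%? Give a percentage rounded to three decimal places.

(1 + r/365)^365 − 1 = 0.0479, so 1 + r/365 = 1.0479^(1/365).
r/365 = 0.000128, so r = 0.046791 = 4.679%.

4.679%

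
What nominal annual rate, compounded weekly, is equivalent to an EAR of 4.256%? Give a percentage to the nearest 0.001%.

4.170%

(1 + r/52)^52 − 1 = 0.04256, so 1 + r/52 = 1.04256^(1/52).
r/52 = 0.000802, so r = 0.041696 = 4.170%.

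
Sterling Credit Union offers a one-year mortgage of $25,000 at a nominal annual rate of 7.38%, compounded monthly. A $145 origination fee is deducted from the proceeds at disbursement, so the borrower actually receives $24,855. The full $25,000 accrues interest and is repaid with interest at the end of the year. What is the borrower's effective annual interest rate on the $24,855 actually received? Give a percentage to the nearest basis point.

8.26%

Amount owed after one year: 25,000 × (1 + 0.0738/12)^12 = 25,000 × 1.076348 = $26,908.70.
Effective rate on net proceeds: 26,908.70 / 24,855 − 1 = 0.082627 = 8.26%.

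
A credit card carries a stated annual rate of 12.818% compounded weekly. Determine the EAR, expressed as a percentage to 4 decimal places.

13.6578%

EAR = (1 + 0.12818/52)^52 − 1.
= (1 + 0.002465)^52 − 1 = 1.136578 − 1 = 13.6578%.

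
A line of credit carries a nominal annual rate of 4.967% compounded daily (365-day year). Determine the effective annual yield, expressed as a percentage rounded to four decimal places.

5.0921%

EAR = (1 + 0.04967/365)^365 − 1.
= 1.050921 − 1 = 5.0921%.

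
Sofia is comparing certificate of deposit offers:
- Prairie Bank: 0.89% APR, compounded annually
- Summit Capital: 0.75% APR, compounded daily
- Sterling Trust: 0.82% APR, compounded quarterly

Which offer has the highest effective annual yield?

Prairie Bank

Prairie Bank: compounded annually, EAR = 0.890%
Summit Capital: (1 + 0.0075/365)^365 − 1 = 0.753%
Sterling Trust: (1 + 0.0082/4)^4 − 1 = 0.823%
The highest effective annual rate is Prairie Bank at 0.890%.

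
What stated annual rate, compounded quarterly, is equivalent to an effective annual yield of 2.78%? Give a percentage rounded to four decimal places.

2.7515%

(1 + r/4)^4 − 1 = 0.0278, so 1 + r/4 = 1.0278^(1/4).
r/4 = 0.006879, so r = 0.027515 = 2.7515%.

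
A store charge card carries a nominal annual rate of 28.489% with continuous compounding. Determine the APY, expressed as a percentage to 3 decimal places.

32.962%

With continuous compounding, EAR = e^0.28489 − 1.
e^0.28489 = 1.329616, so EAR = 0.329616 = 32.962%.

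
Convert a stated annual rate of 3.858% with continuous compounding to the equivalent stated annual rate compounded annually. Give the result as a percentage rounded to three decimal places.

3.933%

EAR under continuous compounding: e^0.03858 − 1 = 0.039334.
Compounded annually, the equivalent nominal rate is the EAR itself: 3.933%.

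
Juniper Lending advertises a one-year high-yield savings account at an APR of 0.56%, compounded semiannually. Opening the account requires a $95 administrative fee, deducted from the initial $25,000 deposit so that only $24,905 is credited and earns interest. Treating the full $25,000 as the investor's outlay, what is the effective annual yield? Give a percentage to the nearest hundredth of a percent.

Value after one year: 24,905 × (1 + 0.0056/2)^2 = 24,905 × 1.005608 = $25,044.66.
Effective yield on the $25,000 outlay: 25,044.66 / 25,000 − 1 = 0.001787 = 0.18%.

0.18%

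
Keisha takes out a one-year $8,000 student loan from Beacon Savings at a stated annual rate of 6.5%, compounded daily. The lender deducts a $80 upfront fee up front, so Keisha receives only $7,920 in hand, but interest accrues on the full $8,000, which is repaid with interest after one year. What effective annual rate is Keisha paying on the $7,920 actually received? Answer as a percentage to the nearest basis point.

Amount owed after one year: 8,000 × (1 + 0.065/365)^365 = 8,000 × 1.067153 = $8,537.22.
Effective rate on net proceeds: 8,537.22 / 7,920 − 1 = 0.077932 = 7.79%.

7.79%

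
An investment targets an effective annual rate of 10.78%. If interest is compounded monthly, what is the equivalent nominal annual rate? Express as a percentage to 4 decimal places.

10.2814%

(1 + r/12)^12 − 1 = 0.1078, so 1 + r/12 = 1.1078^(1/12).
r/12 = 0.008568, so r = 0.102814 = 10.2814%.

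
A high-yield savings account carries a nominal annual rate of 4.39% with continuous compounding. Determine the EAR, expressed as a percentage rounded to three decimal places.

With continuous compounding, EAR = e^0.0439 − 1.
e^0.0439 = 1.044878, so EAR = 0.044878 = 4.488%.

4.488%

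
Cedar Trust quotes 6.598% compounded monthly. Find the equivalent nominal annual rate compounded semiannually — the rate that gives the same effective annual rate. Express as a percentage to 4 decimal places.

EAR = (1 + 0.06598/12)^12 − 1 = 0.068012.
Solve (1 + r/2)^2 = 1.068012: r/2 = 1.068012^(1/2) − 1 = 0.033447, so r = 0.066894 = 6.6894%.

6.6894%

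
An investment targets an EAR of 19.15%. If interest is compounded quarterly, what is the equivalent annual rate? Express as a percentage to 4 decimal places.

(1 + r/4)^4 − 1 = 0.1915, so 1 + r/4 = 1.1915^(1/4).
r/4 = 0.044777, so r = 0.179107 = 17.9107%.

17.9107%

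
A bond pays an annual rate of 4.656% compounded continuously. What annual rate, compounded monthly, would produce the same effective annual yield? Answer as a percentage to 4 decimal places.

EAR under continuous compounding: e^0.04656 − 1 = 0.047661.
Solve (1 + r/12)^12 = 1.047661: r/12 = 1.047661^(1/12) − 1 = 0.003888, so r = 0.046650 = 4.6650%.

4.6650%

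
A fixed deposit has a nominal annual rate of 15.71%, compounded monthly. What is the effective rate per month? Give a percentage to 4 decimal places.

1.3092%

With a nominal annual rate compounded monthly, the periodic rate is the nominal rate divided by 12.
i = 0.1571 / 12 = 0.0130917 = 1.3092%.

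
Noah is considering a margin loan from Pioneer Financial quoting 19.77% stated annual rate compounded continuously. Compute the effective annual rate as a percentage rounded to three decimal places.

With continuous compounding, EAR = e^0.1977 − 1.
e^0.1977 = 1.218597, so EAR = 0.218597 = 21.860%.

21.860%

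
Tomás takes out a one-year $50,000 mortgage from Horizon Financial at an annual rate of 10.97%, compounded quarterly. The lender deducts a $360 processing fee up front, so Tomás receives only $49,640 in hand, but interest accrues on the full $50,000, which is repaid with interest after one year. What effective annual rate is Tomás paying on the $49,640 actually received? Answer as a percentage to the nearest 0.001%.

Amount owed after one year: 50,000 × (1 + 0.1097/4)^4 = 50,000 × 1.114296 = $55,714.79.
Effective rate on net proceeds: 55,714.79 / 49,640 − 1 = 0.122377 = 12.238%.

12.238%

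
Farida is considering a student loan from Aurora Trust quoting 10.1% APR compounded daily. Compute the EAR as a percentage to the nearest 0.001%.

EAR = (1 + 0.101/365)^365 − 1.
= (1 + 0.000277)^365 − 1 = 1.106261 − 1 = 10.626%.

10.626%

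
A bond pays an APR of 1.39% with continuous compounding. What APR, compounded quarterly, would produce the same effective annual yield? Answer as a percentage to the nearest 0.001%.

EAR under continuous compounding: e^0.0139 − 1 = 0.013997.
Solve (1 + r/4)^4 = 1.013997: r/4 = 1.013997^(1/4) − 1 = 0.003481, so r = 0.013924 = 1.392%.

1.392%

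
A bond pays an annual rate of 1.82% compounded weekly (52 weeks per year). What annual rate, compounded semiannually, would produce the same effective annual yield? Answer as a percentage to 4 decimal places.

1.8280%

EAR = (1 + 0.0182/52)^52 − 1 = 0.018363.
Solve (1 + r/2)^2 = 1.018363: r/2 = 1.018363^(1/2) − 1 = 0.009140, so r = 0.018280 = 1.8280%.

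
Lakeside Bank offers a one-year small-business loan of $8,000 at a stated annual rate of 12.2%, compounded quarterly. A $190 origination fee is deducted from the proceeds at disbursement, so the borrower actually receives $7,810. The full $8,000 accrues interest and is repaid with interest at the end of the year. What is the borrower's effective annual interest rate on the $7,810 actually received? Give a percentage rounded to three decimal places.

15.513%

Amount owed after one year: 8,000 × (1 + 0.122/4)^4 = 8,000 × 1.127696 = $9,021.57.
Effective rate on net proceeds: 9,021.57 / 7,810 − 1 = 0.155130 = 15.513%.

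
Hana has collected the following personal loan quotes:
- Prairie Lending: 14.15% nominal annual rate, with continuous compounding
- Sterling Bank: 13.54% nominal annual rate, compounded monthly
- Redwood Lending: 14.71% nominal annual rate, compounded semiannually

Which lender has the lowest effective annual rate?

Prairie Lending: e^0.1415 − 1 = 15.200%
Sterling Bank: (1 + 0.1354/12)^12 − 1 = 14.413%
Redwood Lending: (1 + 0.1471/2)^2 − 1 = 15.251%
The lowest effective annual rate is Sterling Bank at 14.413%.

Sterling Bank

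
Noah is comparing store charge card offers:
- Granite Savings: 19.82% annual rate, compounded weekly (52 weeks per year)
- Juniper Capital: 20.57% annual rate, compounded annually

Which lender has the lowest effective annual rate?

Juniper Capital

Granite Savings: (1 + 0.1982/52)^52 − 1 = 21.875%
Juniper Capital: compounded annually, EAR = 20.570%
The lowest effective annual rate is Juniper Capital at 20.570%.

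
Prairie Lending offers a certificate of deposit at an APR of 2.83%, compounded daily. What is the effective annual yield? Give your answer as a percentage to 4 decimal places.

EAR = (1 + 0.0283/365)^365 − 1.
= 1.028703 − 1 = 2.8703%.

2.8703%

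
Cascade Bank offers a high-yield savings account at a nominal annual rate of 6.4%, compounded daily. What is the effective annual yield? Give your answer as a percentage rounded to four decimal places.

6.6086%

EAR = (1 + 0.064/365)^365 − 1.
= (1 + 0.000175)^365 − 1 = 1.066086 − 1 = 6.6086%.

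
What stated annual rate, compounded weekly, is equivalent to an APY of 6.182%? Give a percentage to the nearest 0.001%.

6.002%

(1 + r/52)^52 − 1 = 0.06182, so 1 + r/52 = 1.06182^(1/52).
r/52 = 0.001154, so r = 0.060019 = 6.002%.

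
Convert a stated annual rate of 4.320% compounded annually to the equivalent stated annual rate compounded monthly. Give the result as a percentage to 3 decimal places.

Compounded annually, EAR = nominal = 0.043200.
Solve (1 + r/12)^12 = 1.043200: r/12 = 1.043200^(1/12) − 1 = 0.003531, so r = 0.042368 = 4.237%.

4.237%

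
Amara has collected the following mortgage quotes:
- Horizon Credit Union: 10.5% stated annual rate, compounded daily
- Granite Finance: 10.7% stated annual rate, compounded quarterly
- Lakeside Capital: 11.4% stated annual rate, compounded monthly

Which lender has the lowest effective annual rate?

Horizon Credit Union: (1 + 0.105/365)^365 − 1 = 11.069%
Granite Finance: (1 + 0.107/4)^4 − 1 = 11.137%
Lakeside Capital: (1 + 0.114/12)^12 − 1 = 12.015%
The lowest effective annual rate is Horizon Credit Union at 11.069%.

Horizon Credit Union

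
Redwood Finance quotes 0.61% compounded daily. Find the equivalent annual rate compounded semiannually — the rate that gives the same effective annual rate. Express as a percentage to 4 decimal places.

EAR = (1 + 0.0061/365)^365 − 1 = 0.006119.
Solve (1 + r/2)^2 = 1.006119: r/2 = 1.006119^(1/2) − 1 = 0.003055, so r = 0.006109 = 0.6109%.

0.6109%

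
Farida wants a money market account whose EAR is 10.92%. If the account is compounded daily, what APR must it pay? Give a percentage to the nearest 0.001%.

10.365%

(1 + r/365)^365 − 1 = 0.1092, so 1 + r/365 = 1.1092^(1/365).
r/365 = 0.000284, so r = 0.103654 = 10.365%.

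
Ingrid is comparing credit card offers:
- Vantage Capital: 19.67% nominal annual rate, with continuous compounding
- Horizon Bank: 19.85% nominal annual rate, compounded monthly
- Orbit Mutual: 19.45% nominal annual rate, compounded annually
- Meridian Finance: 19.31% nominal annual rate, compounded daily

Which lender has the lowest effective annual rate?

Orbit Mutual

Vantage Capital: e^0.1967 − 1 = 21.738%
Horizon Bank: (1 + 0.1985/12)^12 − 1 = 21.759%
Orbit Mutual: compounded annually, EAR = 19.450%
Meridian Finance: (1 + 0.1931/365)^365 − 1 = 21.294%
The lowest effective annual rate is Orbit Mutual at 19.450%.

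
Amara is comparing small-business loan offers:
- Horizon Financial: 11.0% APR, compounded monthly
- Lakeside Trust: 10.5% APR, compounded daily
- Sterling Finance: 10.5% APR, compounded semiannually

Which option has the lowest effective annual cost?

Horizon Financial: (1 + 0.110/12)^12 − 1 = 11.572%
Lakeside Trust: (1 + 0.105/365)^365 − 1 = 11.069%
Sterling Finance: (1 + 0.105/2)^2 − 1 = 10.776%
The lowest effective annual rate is Sterling Finance at 10.776%.

Sterling Finance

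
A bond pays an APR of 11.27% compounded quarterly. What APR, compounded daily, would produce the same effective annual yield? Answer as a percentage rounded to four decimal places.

11.1158%

EAR = (1 + 0.1127/4)^4 − 1 = 0.117553.
Solve (1 + r/365)^365 = 1.117553: r/365 = 1.117553^(1/365) − 1 = 0.000305, so r = 0.111158 = 11.1158%.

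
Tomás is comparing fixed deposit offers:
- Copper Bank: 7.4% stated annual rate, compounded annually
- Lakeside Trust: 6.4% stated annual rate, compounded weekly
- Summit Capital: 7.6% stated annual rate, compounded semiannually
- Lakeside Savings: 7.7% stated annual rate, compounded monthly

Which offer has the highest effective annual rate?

Copper Bank: compounded annually, EAR = 7.400%
Lakeside Trust: (1 + 0.064/52)^52 − 1 = 6.605%
Summit Capital: (1 + 0.076/2)^2 − 1 = 7.744%
Lakeside Savings: (1 + 0.077/12)^12 − 1 = 7.978%
The highest effective annual rate is Lakeside Savings at 7.978%.

Lakeside Savings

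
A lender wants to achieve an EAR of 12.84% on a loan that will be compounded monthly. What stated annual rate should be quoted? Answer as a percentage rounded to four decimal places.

(1 + r/12)^12 − 1 = 0.1284, so 1 + r/12 = 1.1284^(1/12).
r/12 = 0.010118, so r = 0.121411 = 12.1411%.

12.1411%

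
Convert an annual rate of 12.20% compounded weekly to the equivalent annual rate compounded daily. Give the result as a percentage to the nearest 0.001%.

EAR = (1 + 0.1220/52)^52 − 1 = 0.129593.
Solve (1 + r/365)^365 = 1.129593: r/365 = 1.129593^(1/365) − 1 = 0.000334, so r = 0.121877 = 12.188%.

12.188%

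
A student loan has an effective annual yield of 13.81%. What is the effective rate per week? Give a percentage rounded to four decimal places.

0.2491%

The per-week rate i satisfies (1 + i)^52 = 1 + 0.1381.
i = 1.1381^(1/52) − 1 = 0.0024908 = 0.2491%.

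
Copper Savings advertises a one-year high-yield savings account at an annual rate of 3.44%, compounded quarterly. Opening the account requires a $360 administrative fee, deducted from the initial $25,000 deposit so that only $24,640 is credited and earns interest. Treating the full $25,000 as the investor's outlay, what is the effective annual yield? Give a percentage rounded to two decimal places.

Value after one year: 24,640 × (1 + 0.0344/4)^4 = 24,640 × 1.034846 = $25,498.61.
Effective yield on the $25,000 outlay: 25,498.61 / 25,000 − 1 = 0.019945 = 1.99%.

1.99%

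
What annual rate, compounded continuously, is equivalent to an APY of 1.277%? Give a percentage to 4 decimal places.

1.2689%

Continuous: nominal r satisfies e^r − 1 = 0.01277.
r = ln(1 + 0.01277) = ln(1.01277) = 0.012689 = 1.2689%.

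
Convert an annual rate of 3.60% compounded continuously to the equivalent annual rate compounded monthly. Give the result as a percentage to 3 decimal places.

EAR under continuous compounding: e^0.0360 − 1 = 0.036656.
Solve (1 + r/12)^12 = 1.036656: r/12 = 1.036656^(1/12) − 1 = 0.003005, so r = 0.036054 = 3.605%.

3.605%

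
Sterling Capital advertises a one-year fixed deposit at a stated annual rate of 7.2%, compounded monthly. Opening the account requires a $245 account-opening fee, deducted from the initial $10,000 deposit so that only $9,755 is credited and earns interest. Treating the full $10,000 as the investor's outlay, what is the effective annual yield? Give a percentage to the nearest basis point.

Value after one year: 9,755 × (1 + 0.072/12)^12 = 9,755 × 1.074424 = $10,481.01.
Effective yield on the $10,000 outlay: 10,481.01 / 10,000 − 1 = 0.048101 = 4.81%.

4.81%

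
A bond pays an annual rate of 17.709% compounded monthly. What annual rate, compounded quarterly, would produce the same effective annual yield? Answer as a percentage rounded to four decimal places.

17.9716%

EAR = (1 + 0.17709/12)^12 − 1 = 0.192195.
Solve (1 + r/4)^4 = 1.192195: r/4 = 1.192195^(1/4) − 1 = 0.044929, so r = 0.179716 = 17.9716%.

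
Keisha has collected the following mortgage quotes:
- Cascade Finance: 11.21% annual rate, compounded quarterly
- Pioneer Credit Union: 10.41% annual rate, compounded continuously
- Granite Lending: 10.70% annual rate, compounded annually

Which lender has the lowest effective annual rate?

Granite Lending

Cascade Finance: (1 + 0.1121/4)^4 − 1 = 11.690%
Pioneer Credit Union: e^0.1041 − 1 = 10.971%
Granite Lending: compounded annually, EAR = 10.700%
The lowest effective annual rate is Granite Lending at 10.700%.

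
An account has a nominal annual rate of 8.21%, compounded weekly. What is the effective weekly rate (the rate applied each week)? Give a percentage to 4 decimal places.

0.1579%

With a nominal annual rate compounded weekly, the periodic rate is the nominal rate divided by 52.
i = 0.0821 / 52 = 0.0015788 = 0.1579%.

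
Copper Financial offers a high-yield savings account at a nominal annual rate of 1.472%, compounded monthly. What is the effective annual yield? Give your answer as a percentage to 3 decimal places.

1.482%

EAR = (1 + 0.01472/12)^12 − 1.
= (1 + 0.001227)^12 − 1 = 1.014820 − 1 = 1.482%.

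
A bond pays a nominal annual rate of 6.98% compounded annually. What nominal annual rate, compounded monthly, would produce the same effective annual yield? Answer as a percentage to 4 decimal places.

6.7662%

Compounded annually, EAR = nominal = 0.069800.
Solve (1 + r/12)^12 = 1.069800: r/12 = 1.069800^(1/12) − 1 = 0.005638, so r = 0.067662 = 6.7662%.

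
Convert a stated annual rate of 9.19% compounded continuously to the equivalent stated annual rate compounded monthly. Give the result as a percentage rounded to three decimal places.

9.225%

EAR under continuous compounding: e^0.0919 − 1 = 0.096255.
Solve (1 + r/12)^12 = 1.096255: r/12 = 1.096255^(1/12) − 1 = 0.007688, so r = 0.092253 = 9.225%.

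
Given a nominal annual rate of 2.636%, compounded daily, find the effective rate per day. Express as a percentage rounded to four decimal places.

0.0072%

With a nominal annual rate compounded daily, the periodic rate is the nominal rate divided by 365.
i = 0.02636 / 365 = 0.0000722 = 0.0072%.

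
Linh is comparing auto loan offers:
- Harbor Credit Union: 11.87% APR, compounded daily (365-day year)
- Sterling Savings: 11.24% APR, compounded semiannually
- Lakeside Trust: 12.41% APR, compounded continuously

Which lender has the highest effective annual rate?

Lakeside Trust

Harbor Credit Union: (1 + 0.1187/365)^365 − 1 = 12.601%
Sterling Savings: (1 + 0.1124/2)^2 − 1 = 11.556%
Lakeside Trust: e^0.1241 − 1 = 13.213%
The highest effective annual rate is Lakeside Trust at 13.213%.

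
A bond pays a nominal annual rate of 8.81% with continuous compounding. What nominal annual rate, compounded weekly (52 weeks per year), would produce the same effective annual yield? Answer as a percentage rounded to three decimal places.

EAR under continuous compounding: e^0.0881 − 1 = 0.092097.
Solve (1 + r/52)^52 = 1.092097: r/52 = 1.092097^(1/52) − 1 = 0.001696, so r = 0.088175 = 8.817%.

8.817%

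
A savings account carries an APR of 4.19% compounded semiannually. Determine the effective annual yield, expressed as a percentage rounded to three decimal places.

4.234%

EAR = (1 + 0.0419/2)^2 − 1.
= 1.042339 − 1 = 4.234%.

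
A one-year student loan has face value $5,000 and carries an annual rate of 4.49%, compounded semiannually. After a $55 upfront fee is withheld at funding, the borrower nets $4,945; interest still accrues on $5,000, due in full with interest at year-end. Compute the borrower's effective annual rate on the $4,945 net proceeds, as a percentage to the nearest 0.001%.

Amount owed after one year: 5,000 × (1 + 0.0449/2)^2 = 5,000 × 1.045404 = $5,227.02.
Effective rate on net proceeds: 5,227.02 / 4,945 − 1 = 0.057031 = 5.703%.

5.703%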